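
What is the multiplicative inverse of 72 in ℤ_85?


Use the extended Euclidean algorithm to write 1 = 72·s + 85·t; then s mod 85 is the inverse.
Euclidean algorithm:
  72 = 0·85 + 72
  85 = 1·72 + 13
  72 = 5·13 + 7
  13 = 1·7 + 6
  7 = 1·6 + 1
  6 = 6·1 + 0
gcd(72,85) = 1
Back-substitution gives: 72·(13) + 85·(-11) = 1
So 72⁻¹ ≡ 13 ≡ 13 (mod 85)
Check: 72 × 13 = 936 ≡ 1 (mod 85) ✓

72⁻¹ ≡ 13 (mod 85)


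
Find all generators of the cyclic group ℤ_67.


g generates ℤ_n iff gcd(g,n) = 1
Prime factors of 67: 67
Generators are g ∈ {1,...,66} not divisible by any of these primes.
Generators: {1, 2, 3, 4, 5, 6, 7, 8, 9, 10, 11, 12, 13, 14, 15, 16, 17, 18, 19, 20, 21, 22, 23, 24, 25, 26, 27, 28, 29, 30, 31, 32, 33, 34, 35, 36, 37, 38, 39, 40, 41, 42, 43, 44, 45, 46, 47, 48, 49, 50, 51, 52, 53, 54, 55, 56, 57, 58, 59, 60, 61, 62, 63, 64, 65, 66}
Number of generators = φ(67) = 66

Generators of ℤ_67 = {1, 2, 3, 4, 5, 6, 7, 8, 9, 10, 11, 12, 13, 14, 15, 16, 17, 18, 19, 20, 21, 22, 23, 24, 25, 26, 27, 28, 29, 30, 31, 32, 33, 34, 35, 36, 37, 38, 39, 40, 41, 42, 43, 44, 45, 46, 47, 48, 49, 50, 51, 52, 53, 54, 55, 56, 57, 58, 59, 60, 61, 62, 63, 64, 65, 66}


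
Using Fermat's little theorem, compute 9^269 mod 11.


Fermat's little theorem: if p is prime and gcd(a,p)=1, then a^(p-1) ≡ 1 (mod p)
p = 11 is prime, gcd(9,11) = 1
Reduce exponent: 269 mod 10 = 9
So 9^269 ≡ 9^9 (mod 11)
9^9 mod 11 = 5

9^269 ≡ 5 (mod 11)


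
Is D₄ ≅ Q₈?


Comparing D₄ and Q₈:
D₄ has 5 elements of order 2; Q₈ has only 1

No, D₄ ≇ Q₈


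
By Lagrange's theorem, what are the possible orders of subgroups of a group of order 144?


Lagrange's theorem: |H| divides |G|
|G| = 144
Divisors of 144: 1, 2, 3, 4, 6, 8, 9, 12, 16, 18, 24, 36, 48, 72, 144

Possible subgroup orders: {1, 2, 3, 4, 6, 8, 9, 12, 16, 18, 24, 36, 48, 72, 144}


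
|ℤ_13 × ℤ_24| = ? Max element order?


|ℤ_13 × ℤ_24| = 13 × 24 = 312
Max element order = lcm(13,24) = 312
Cyclic? Yes (gcd=1)

|ℤ_13×ℤ_24| = 312, max element order = 312


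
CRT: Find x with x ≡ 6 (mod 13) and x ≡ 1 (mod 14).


m₁ = 13, m₂ = 14, gcd = 1, so CRT applies. M = m₁·m₂ = 182
Let M₁ = M/m₁ = 14, M₂ = M/m₂ = 13
Find y₁ ≡ M₁⁻¹ (mod m₁): 14⁻¹ ≡ 1 (mod 13)
Find y₂ ≡ M₂⁻¹ (mod m₂): 13⁻¹ ≡ 13 (mod 14)
x = a₁·M₁·y₁ + a₂·M₂·y₂ = 6·14·1 + 1·13·13 = 253
Reduce mod 182: x ≡ 71
Check: 71 mod 13 = 6 ✓, 71 mod 14 = 1 ✓

x ≡ 71 (mod 182)


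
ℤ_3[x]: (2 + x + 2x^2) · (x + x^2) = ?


Expand and collect like terms; reduce coefficients mod 3:
x^0: 2·0 = 0 ≡ 0 (mod 3)
x^1: 2·1 + 1·0 = 2 ≡ 2 (mod 3)
x^2: 2·1 + 1·1 + 2·0 = 3 ≡ 0 (mod 3)
x^3: 1·1 + 2·1 = 3 ≡ 0 (mod 3)
x^4: 2·1 = 2 ≡ 2 (mod 3)
Result: 2x + 2x^4

f · g = 2x + 2x^4


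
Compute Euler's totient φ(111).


Factor n: 111 = 3 × 37
φ(n) = n · ∏(1 - 1/p) over distinct primes p | n
φ(111) = 111 · (1 - 1/3) · (1 - 1/37) = 72

φ(111) = 72


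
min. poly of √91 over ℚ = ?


√91 satisfies x² - 91 = 0, irreducible over ℚ since 91 is squarefree

Minimal polynomial: x² - 91


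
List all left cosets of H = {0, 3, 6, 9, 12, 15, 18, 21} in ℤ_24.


H = {0, 3, 6, 9, 12, 15, 18, 21}, |H| = 8
Number of cosets = |G|/|H| = 24/8 = 3
0 + H = {0, 3, 6, 9, 12, 15, 18, 21}
1 + H = {1, 4, 7, 10, 13, 16, 19, 22}
2 + H = {2, 5, 8, 11, 14, 17, 20, 23}

Cosets: 0+H={0,3,6,9,12,15,18,21}; 1+H={1,4,7,10,13,16,19,22}; 2+H={2,5,8,11,14,17,20,23}


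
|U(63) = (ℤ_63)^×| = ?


U(n) is the group of units mod n; |U(n)| = φ(n)
|U(63)| = φ(63) = 36

|U(63) = (ℤ_63)^×| = 36


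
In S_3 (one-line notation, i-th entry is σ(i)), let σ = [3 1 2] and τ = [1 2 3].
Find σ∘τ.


σ∘τ: apply τ first, then σ
1 →τ 1 →σ 3
2 →τ 2 →σ 1
3 →τ 3 →σ 2

σ∘τ = [3 1 2]


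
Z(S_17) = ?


Z(G) = {g ∈ G | gx = xg for all x ∈ G}
S_n is non-abelian for n ≥ 3; Z(S_17) is trivial

Z(S_17) = {e}


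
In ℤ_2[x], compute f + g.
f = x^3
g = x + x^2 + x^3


Add coefficients mod 2:
x^0: 0 + 0 = 0 (mod 2)
x^1: 0 + 1 = 1 (mod 2)
x^2: 0 + 1 = 1 (mod 2)
x^3: 1 + 1 = 0 (mod 2)
Result: x + x^2

f + g = x + x^2


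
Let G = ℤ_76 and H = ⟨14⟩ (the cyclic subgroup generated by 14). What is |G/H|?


|⟨14⟩| = n / gcd(14, 76) = 76 / 2 = 38
H is normal (ℤ_76 is abelian).
|G/H| = |G| / |H| = 76 / 38 = 2

|G/H| = 2


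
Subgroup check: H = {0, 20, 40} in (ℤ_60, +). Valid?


Subgroup test for H = {0, 20, 40} in (ℤ_60, +):
(1) 0 ∈ H? Yes
(2) Closure: for all a,b ∈ H, (a+b) mod 60 ∈ H? Yes
(3) Inverses: for all a ∈ H, -a mod 60 ∈ H? Yes

Yes, H is a subgroup of ℤ_60


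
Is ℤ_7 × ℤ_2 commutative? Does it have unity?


Direct product ring; commutative with unity (1,1); but (1,0)·(0,1) = (0,0) gives zero divisors, so not an integral domain
Commutative: Yes
Integral domain: No
Has unity: Yes

ℤ_7 × ℤ_2: Commutative=Yes, Unity=Yes


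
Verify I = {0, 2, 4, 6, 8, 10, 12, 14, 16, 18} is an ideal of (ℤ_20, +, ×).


Check ideal conditions for I = {0, 2, 4, 6, 8, 10, 12, 14, 16, 18} in ℤ_20:
(1) I is an additive subgroup? Yes
(2) For r ∈ ℤ_20 and a ∈ I: r·a ∈ I? Yes

Yes, I is an ideal of ℤ_20


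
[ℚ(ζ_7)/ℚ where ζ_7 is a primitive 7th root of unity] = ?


[ℚ(ζ_n):ℚ] = deg Φ_n(x) = φ(n). Here φ(7) = 6

[ℚ(ζ_7)/ℚ where ζ_7 is a primitive 7th root of unity] = 6


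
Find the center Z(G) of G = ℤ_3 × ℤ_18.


Z(G) = {g ∈ G | gx = xg for all x ∈ G}
Direct product of abelian groups is abelian, so Z(G) = G

Z(ℤ_3 × ℤ_18) = ℤ_3 × ℤ_18


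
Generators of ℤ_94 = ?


g generates ℤ_n iff gcd(g,n) = 1
Prime factors of 94: 2, 47
Generators are g ∈ {1,...,93} not divisible by any of these primes.
Generators: {1, 3, 5, 7, 9, 11, 13, 15, 17, 19, 21, 23, 25, 27, 29, 31, 33, 35, 37, 39, 41, 43, 45, 49, 51, 53, 55, 57, 59, 61, 63, 65, 67, 69, 71, 73, 75, 77, 79, 81, 83, 85, 87, 89, 91, 93}
Number of generators = φ(94) = 46

Generators of ℤ_94 = {1, 3, 5, 7, 9, 11, 13, 15, 17, 19, 21, 23, 25, 27, 29, 31, 33, 35, 37, 39, 41, 43, 45, 49, 51, 53, 55, 57, 59, 61, 63, 65, 67, 69, 71, 73, 75, 77, 79, 81, 83, 85, 87, 89, 91, 93}


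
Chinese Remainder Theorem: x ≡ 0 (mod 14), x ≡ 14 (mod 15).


m₁ = 14, m₂ = 15, gcd = 1, so CRT applies. M = m₁·m₂ = 210
Let M₁ = M/m₁ = 15, M₂ = M/m₂ = 14
Find y₁ ≡ M₁⁻¹ (mod m₁): 15⁻¹ ≡ 1 (mod 14)
Find y₂ ≡ M₂⁻¹ (mod m₂): 14⁻¹ ≡ 14 (mod 15)
x = a₁·M₁·y₁ + a₂·M₂·y₂ = 0·15·1 + 14·14·14 = 2744
Reduce mod 210: x ≡ 14
Check: 14 mod 14 = 0 ✓, 14 mod 15 = 14 ✓

x ≡ 14 (mod 210)


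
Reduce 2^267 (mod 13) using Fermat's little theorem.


Fermat's little theorem: if p is prime and gcd(a,p)=1, then a^(p-1) ≡ 1 (mod p)
p = 13 is prime, gcd(2,13) = 1
Reduce exponent: 267 mod 12 = 3
So 2^267 ≡ 2^3 (mod 13)
2^3 mod 13 = 8

2^267 ≡ 8 (mod 13)


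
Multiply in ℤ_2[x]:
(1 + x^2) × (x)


Expand and collect like terms; reduce coefficients mod 2:
x^0: 1·0 = 0 ≡ 0 (mod 2)
x^1: 1·1 + 0·0 = 1 ≡ 1 (mod 2)
x^2: 0·1 + 1·0 = 0 ≡ 0 (mod 2)
x^3: 1·1 = 1 ≡ 1 (mod 2)
Result: x + x^3

f · g = x + x^3


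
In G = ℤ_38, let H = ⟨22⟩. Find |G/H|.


|⟨22⟩| = n / gcd(22, 38) = 38 / 2 = 19
H is normal (ℤ_38 is abelian).
|G/H| = |G| / |H| = 38 / 19 = 2

|G/H| = 2


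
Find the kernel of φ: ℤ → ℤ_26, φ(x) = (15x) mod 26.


Kernel = preimage of identity
ker(φ) = {x ∈ ℤ : 15x ≡ 0 (mod 26)}. gcd(15,26) = 1, so 15x ≡ 0 (mod 26) ⟺ x ≡ 0 (mod 26/1 = 26). Hence ker(φ) = 26ℤ

ker(φ) = 26ℤ


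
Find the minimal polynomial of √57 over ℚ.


√57 satisfies x² - 57 = 0, irreducible over ℚ since 57 is squarefree

Minimal polynomial: x² - 57


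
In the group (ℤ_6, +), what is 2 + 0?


Operation: addition mod 6
2 + 0 = (a + b) mod 6 with a = 2, b = 0

2 + 0 = 2


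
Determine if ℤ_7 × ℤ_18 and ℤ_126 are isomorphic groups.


Comparing ℤ_7 × ℤ_18 and ℤ_126:
gcd(7,18) = 1, so ℤ_7 × ℤ_18 ≅ ℤ_126 (CRT)

Yes, ℤ_7 × ℤ_18 ≅ ℤ_126


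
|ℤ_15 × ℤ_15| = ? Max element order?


|ℤ_15 × ℤ_15| = 15 × 15 = 225
Max element order = lcm(15,15) = 15
Cyclic? No (gcd=15)

|ℤ_15×ℤ_15| = 225, max element order = 15


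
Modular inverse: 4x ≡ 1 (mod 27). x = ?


Use the extended Euclidean algorithm to write 1 = 4·s + 27·t; then s mod 27 is the inverse.
Euclidean algorithm:
  4 = 0·27 + 4
  27 = 6·4 + 3
  4 = 1·3 + 1
  3 = 3·1 + 0
gcd(4,27) = 1
Back-substitution gives: 4·(7) + 27·(-1) = 1
So 4⁻¹ ≡ 7 ≡ 7 (mod 27)
Check: 4 × 7 = 28 ≡ 1 (mod 27) ✓

4⁻¹ ≡ 7 (mod 27)


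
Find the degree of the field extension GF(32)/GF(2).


GF(32) = GF(2^5), so the extension degree is 5

[GF(32)/GF(2)] = 5


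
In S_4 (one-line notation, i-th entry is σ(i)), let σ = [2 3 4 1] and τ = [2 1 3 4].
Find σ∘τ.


σ∘τ: apply τ first, then σ
1 →τ 2 →σ 3
2 →τ 1 →σ 2
3 →τ 3 →σ 4
4 →τ 4 →σ 1

σ∘τ = [3 2 4 1]


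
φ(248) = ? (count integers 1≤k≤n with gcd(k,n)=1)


Factor n: 248 = 2^3 × 31
φ(n) = n · ∏(1 - 1/p) over distinct primes p | n
φ(248) = 248 · (1 - 1/2) · (1 - 1/31) = 120

φ(248) = 120


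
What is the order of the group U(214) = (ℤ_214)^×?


U(n) is the group of units mod n; |U(n)| = φ(n)
|U(214)| = φ(214) = 106

|U(214) = (ℤ_214)^×| = 106


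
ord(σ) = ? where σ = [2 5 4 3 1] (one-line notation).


Cycle decomposition: (1 2 5) (3 4)
Cycle lengths: 3, 2
Order = lcm(3, 2) = 6

ord(σ) = 6


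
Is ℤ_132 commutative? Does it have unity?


ℤ_132 is a commutative ring with unity 1; 132 = 2×66 is composite, so 2·66 ≡ 0 gives zero divisors (not an integral domain)
Commutative: Yes
Integral domain: No
Has unity: Yes

ℤ_132: Commutative=Yes, Unity=Yes


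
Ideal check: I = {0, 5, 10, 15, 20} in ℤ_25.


Check ideal conditions for I = {0, 5, 10, 15, 20} in ℤ_25:
(1) I is an additive subgroup? Yes
(2) For r ∈ ℤ_25 and a ∈ I: r·a ∈ I? Yes

Yes, I is an ideal of ℤ_25


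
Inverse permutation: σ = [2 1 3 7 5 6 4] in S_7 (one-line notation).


To find σ⁻¹, swap domain and range:
σ(1) = 2 → σ⁻¹(2) = 1
σ(2) = 1 → σ⁻¹(1) = 2
σ(3) = 3 → σ⁻¹(3) = 3
σ(4) = 7 → σ⁻¹(7) = 4
σ(5) = 5 → σ⁻¹(5) = 5
σ(6) = 6 → σ⁻¹(6) = 6
σ(7) = 4 → σ⁻¹(4) = 7

σ⁻¹ = [2 1 3 7 5 6 4]


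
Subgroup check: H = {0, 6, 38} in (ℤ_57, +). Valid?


Subgroup test for H = {0, 6, 38} in (ℤ_57, +):
(1) 0 ∈ H? Yes
(2) Closure: for all a,b ∈ H, (a+b) mod 57 ∈ H? No  [counterexample: 6 + 6 = 12 ∉ H]
(3) Inverses: for all a ∈ H, -a mod 57 ∈ H? No

No, H is not a subgroup of ℤ_57


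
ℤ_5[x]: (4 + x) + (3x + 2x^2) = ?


Add coefficients mod 5:
x^0: 4 + 0 = 4 (mod 5)
x^1: 1 + 3 = 4 (mod 5)
x^2: 0 + 2 = 2 (mod 5)
Result: 4 + 4x + 2x^2

f + g = 4 + 4x + 2x^2


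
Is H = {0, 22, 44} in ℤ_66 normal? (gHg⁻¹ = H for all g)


H = {0, 22, 44} in ℤ_66
ℤ_66 is abelian; every subgroup of an abelian group is normal

Yes, normal subgroup


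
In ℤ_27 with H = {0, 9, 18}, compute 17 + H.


17 + H = {17 + h (mod 27) : h ∈ H}
17+0=17, 17+9=26, 17+18=8
17 + H = {8, 17, 26} = 8 + H

17 + H = {8, 17, 26}


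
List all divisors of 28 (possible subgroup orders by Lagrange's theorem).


Lagrange's theorem: |H| divides |G|
|G| = 28
Divisors of 28: 1, 2, 4, 7, 14, 28

Possible subgroup orders: {1, 2, 4, 7, 14, 28}


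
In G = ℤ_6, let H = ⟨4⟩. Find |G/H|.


|⟨4⟩| = n / gcd(4, 6) = 6 / 2 = 3
H is normal (ℤ_6 is abelian).
|G/H| = |G| / |H| = 6 / 3 = 2

|G/H| = 2


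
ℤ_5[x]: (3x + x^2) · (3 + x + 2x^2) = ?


Expand and collect like terms; reduce coefficients mod 5:
x^0: 0·3 = 0 ≡ 0 (mod 5)
x^1: 0·1 + 3·3 = 9 ≡ 4 (mod 5)
x^2: 0·2 + 3·1 + 1·3 = 6 ≡ 1 (mod 5)
x^3: 3·2 + 1·1 = 7 ≡ 2 (mod 5)
x^4: 1·2 = 2 ≡ 2 (mod 5)
Result: 4x + x^2 + 2x^3 + 2x^4

f · g = 4x + x^2 + 2x^3 + 2x^4


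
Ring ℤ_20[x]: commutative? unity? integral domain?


ℤ_20 has zero divisors (2·10 ≡ 0), and these lift to constant zero divisors in ℤ_20[x]; so not an integral domain
Commutative: Yes
Integral domain: No
Has unity: Yes

ℤ_20[x]: Commutative=Yes, Unity=Yes


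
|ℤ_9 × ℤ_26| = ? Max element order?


|ℤ_9 × ℤ_26| = 9 × 26 = 234
Max element order = lcm(9,26) = 234
Cyclic? Yes (gcd=1)

|ℤ_9×ℤ_26| = 234, max element order = 234


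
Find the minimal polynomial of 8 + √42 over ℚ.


Let α = 8 + √42. Then α - 8 = √42, so (α - 8)² = 42, giving α² - 16α + 22 = 0. Degree 2 and α ∉ ℚ, so this is the minimal polynomial.

Minimal polynomial: x² - 16x + 22


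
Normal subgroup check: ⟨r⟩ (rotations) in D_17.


H = ⟨r⟩ (rotations) in D_17
The rotation subgroup ⟨r⟩ has index 2 in D_17, so it is normal

Yes, normal subgroup


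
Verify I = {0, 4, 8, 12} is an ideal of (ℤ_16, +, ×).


Check ideal conditions for I = {0, 4, 8, 12} in ℤ_16:
(1) I is an additive subgroup? Yes
(2) For r ∈ ℤ_16 and a ∈ I: r·a ∈ I? Yes

Yes, I is an ideal of ℤ_16


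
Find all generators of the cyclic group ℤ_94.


g generates ℤ_n iff gcd(g,n) = 1
Prime factors of 94: 2, 47
Generators are g ∈ {1,...,93} not divisible by any of these primes.
Generators: {1, 3, 5, 7, 9, 11, 13, 15, 17, 19, 21, 23, 25, 27, 29, 31, 33, 35, 37, 39, 41, 43, 45, 49, 51, 53, 55, 57, 59, 61, 63, 65, 67, 69, 71, 73, 75, 77, 79, 81, 83, 85, 87, 89, 91, 93}
Number of generators = φ(94) = 46

Generators of ℤ_94 = {1, 3, 5, 7, 9, 11, 13, 15, 17, 19, 21, 23, 25, 27, 29, 31, 33, 35, 37, 39, 41, 43, 45, 49, 51, 53, 55, 57, 59, 61, 63, 65, 67, 69, 71, 73, 75, 77, 79, 81, 83, 85, 87, 89, 91, 93}


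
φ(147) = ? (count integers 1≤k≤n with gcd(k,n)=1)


Factor n: 147 = 3 × 7^2
φ(n) = n · ∏(1 - 1/p) over distinct primes p | n
φ(147) = 147 · (1 - 1/3) · (1 - 1/7) = 84

φ(147) = 84


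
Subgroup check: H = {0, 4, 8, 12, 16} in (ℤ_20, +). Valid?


Subgroup test for H = {0, 4, 8, 12, 16} in (ℤ_20, +):
(1) 0 ∈ H? Yes
(2) Closure: for all a,b ∈ H, (a+b) mod 20 ∈ H? Yes
(3) Inverses: for all a ∈ H, -a mod 20 ∈ H? Yes

Yes, H is a subgroup of ℤ_20


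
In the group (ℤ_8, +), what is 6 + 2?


Operation: addition mod 8
6 + 2 = (a + b) mod 8 with a = 6, b = 2

6 + 2 = 0


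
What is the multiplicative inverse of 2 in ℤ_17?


Use the extended Euclidean algorithm to write 1 = 2·s + 17·t; then s mod 17 is the inverse.
Euclidean algorithm:
  2 = 0·17 + 2
  17 = 8·2 + 1
  2 = 2·1 + 0
gcd(2,17) = 1
Back-substitution gives: 2·(-8) + 17·(1) = 1
So 2⁻¹ ≡ -8 ≡ 9 (mod 17)
Check: 2 × 9 = 18 ≡ 1 (mod 17) ✓

2⁻¹ ≡ 9 (mod 17)


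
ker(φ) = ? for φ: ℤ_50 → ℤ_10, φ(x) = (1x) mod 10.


Kernel = preimage of identity
ker(φ) = {x ∈ ℤ_50 : 1x ≡ 0 (mod 10)}. Since 10 | 50, φ is well-defined. The kernel is the cyclic subgroup ⟨10⟩ of ℤ_50 (order 5), i.e. {0, 10, 20, 30, 40}

ker(φ) = {0, 10, 20, 30, 40}


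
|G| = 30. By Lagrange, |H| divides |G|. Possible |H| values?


Lagrange's theorem: |H| divides |G|
|G| = 30
Divisors of 30: 1, 2, 3, 5, 6, 10, 15, 30

Possible subgroup orders: {1, 2, 3, 5, 6, 10, 15, 30}


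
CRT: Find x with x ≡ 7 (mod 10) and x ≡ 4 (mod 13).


m₁ = 10, m₂ = 13, gcd = 1, so CRT applies. M = m₁·m₂ = 130
Let M₁ = M/m₁ = 13, M₂ = M/m₂ = 10
Find y₁ ≡ M₁⁻¹ (mod m₁): 13⁻¹ ≡ 7 (mod 10)
Find y₂ ≡ M₂⁻¹ (mod m₂): 10⁻¹ ≡ 4 (mod 13)
x = a₁·M₁·y₁ + a₂·M₂·y₂ = 7·13·7 + 4·10·4 = 797
Reduce mod 130: x ≡ 17
Check: 17 mod 10 = 7 ✓, 17 mod 13 = 4 ✓

x ≡ 17 (mod 130)


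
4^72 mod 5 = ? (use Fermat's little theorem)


Fermat's little theorem: if p is prime and gcd(a,p)=1, then a^(p-1) ≡ 1 (mod p)
p = 5 is prime, gcd(4,5) = 1
Reduce exponent: 72 mod 4 = 0
So 4^72 ≡ 4^0 (mod 5)
4^0 = 1

4^72 ≡ 1 (mod 5)


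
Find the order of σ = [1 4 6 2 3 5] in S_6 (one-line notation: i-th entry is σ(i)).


Cycle decomposition: (2 4) (3 6 5)
Cycle lengths: 2, 3
Order = lcm(2, 3) = 6

ord(σ) = 6


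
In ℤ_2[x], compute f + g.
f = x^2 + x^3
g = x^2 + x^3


Add coefficients mod 2:
x^0: 0 + 0 = 0 (mod 2)
x^1: 0 + 0 = 0 (mod 2)
x^2: 1 + 1 = 0 (mod 2)
x^3: 1 + 1 = 0 (mod 2)
Result: 0

f + g = 0


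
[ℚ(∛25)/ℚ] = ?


∛25 has minimal polynomial x³ - 25 (irreducible over ℚ since 25 is not a perfect cube)

[ℚ(∛25)/ℚ] = 3


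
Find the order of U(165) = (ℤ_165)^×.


U(n) is the group of units mod n; |U(n)| = φ(n)
|U(165)| = φ(165) = 80

|U(165) = (ℤ_165)^×| = 80


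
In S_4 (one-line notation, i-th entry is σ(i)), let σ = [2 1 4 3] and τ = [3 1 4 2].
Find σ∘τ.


σ∘τ: apply τ first, then σ
1 →τ 3 →σ 4
2 →τ 1 →σ 2
3 →τ 4 →σ 3
4 →τ 2 →σ 1

σ∘τ = [4 2 3 1]


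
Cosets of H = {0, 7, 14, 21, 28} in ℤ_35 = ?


H = {0, 7, 14, 21, 28}, |H| = 5
Number of cosets = |G|/|H| = 35/5 = 7
0 + H = {0, 7, 14, 21, 28}
1 + H = {1, 8, 15, 22, 29}
2 + H = {2, 9, 16, 23, 30}
3 + H = {3, 10, 17, 24, 31}
4 + H = {4, 11, 18, 25, 32}
5 + H = {5, 12, 19, 26, 33}
6 + H = {6, 13, 20, 27, 34}

Cosets: 0+H={0,7,14,21,28}; 1+H={1,8,15,22,29}; 2+H={2,9,16,23,30}; 3+H={3,10,17,24,31}; 4+H={4,11,18,25,32}; 5+H={5,12,19,26,33}; 6+H={6,13,20,27,34}


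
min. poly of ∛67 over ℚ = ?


∛67 satisfies x³ - 67 = 0, irreducible over ℚ (no rational root; 67 is not a perfect cube)

Minimal polynomial: x³ - 67


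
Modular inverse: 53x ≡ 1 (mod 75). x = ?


Use the extended Euclidean algorithm to write 1 = 53·s + 75·t; then s mod 75 is the inverse.
Euclidean algorithm:
  53 = 0·75 + 53
  75 = 1·53 + 22
  53 = 2·22 + 9
  22 = 2·9 + 4
  9 = 2·4 + 1
  4 = 4·1 + 0
gcd(53,75) = 1
Back-substitution gives: 53·(17) + 75·(-12) = 1
So 53⁻¹ ≡ 17 ≡ 17 (mod 75)
Check: 53 × 17 = 901 ≡ 1 (mod 75) ✓

53⁻¹ ≡ 17 (mod 75)


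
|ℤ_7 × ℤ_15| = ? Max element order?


|ℤ_7 × ℤ_15| = 7 × 15 = 105
Max element order = lcm(7,15) = 105
Cyclic? Yes (gcd=1)

|ℤ_7×ℤ_15| = 105, max element order = 105


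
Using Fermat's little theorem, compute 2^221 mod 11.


Fermat's little theorem: if p is prime and gcd(a,p)=1, then a^(p-1) ≡ 1 (mod p)
p = 11 is prime, gcd(2,11) = 1
Reduce exponent: 221 mod 10 = 1
So 2^221 ≡ 2^1 (mod 11)
2^1 mod 11 = 2

2^221 ≡ 2 (mod 11)


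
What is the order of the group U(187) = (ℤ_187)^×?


U(n) is the group of units mod n; |U(n)| = φ(n)
|U(187)| = φ(187) = 160

|U(187) = (ℤ_187)^×| = 160


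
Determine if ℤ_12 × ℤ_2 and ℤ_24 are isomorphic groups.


Comparing ℤ_12 × ℤ_2 and ℤ_24:
gcd(12,2) = 2 ≠ 1. Max element order in ℤ_12×ℤ_2 is lcm(12,2) = 12 < 24, so it has no element of order 24

No, ℤ_12 × ℤ_2 ≇ ℤ_24


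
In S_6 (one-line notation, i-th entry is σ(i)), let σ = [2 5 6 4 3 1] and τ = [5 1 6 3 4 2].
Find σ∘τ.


σ∘τ: apply τ first, then σ
1 →τ 5 →σ 3
2 →τ 1 →σ 2
3 →τ 6 →σ 1
4 →τ 3 →σ 6
5 →τ 4 →σ 4
6 →τ 2 →σ 5

σ∘τ = [3 2 1 6 4 5]


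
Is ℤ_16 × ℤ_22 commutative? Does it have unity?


Direct product ring; commutative with unity (1,1); but (1,0)·(0,1) = (0,0) gives zero divisors, so not an integral domain
Commutative: Yes
Integral domain: No
Has unity: Yes

ℤ_16 × ℤ_22: Commutative=Yes, Unity=Yes


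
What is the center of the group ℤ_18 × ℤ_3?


Z(G) = {g ∈ G | gx = xg for all x ∈ G}
Direct product of abelian groups is abelian, so Z(G) = G

Z(ℤ_18 × ℤ_3) = ℤ_18 × ℤ_3


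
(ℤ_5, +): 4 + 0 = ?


Operation: addition mod 5
4 + 0 = (a + b) mod 5 with a = 4, b = 0

4 + 0 = 4


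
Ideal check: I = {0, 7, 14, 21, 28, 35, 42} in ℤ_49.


Check ideal conditions for I = {0, 7, 14, 21, 28, 35, 42} in ℤ_49:
(1) I is an additive subgroup? Yes
(2) For r ∈ ℤ_49 and a ∈ I: r·a ∈ I? Yes

Yes, I is an ideal of ℤ_49


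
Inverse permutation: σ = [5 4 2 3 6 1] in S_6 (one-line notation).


To find σ⁻¹, swap domain and range:
σ(1) = 5 → σ⁻¹(5) = 1
σ(2) = 4 → σ⁻¹(4) = 2
σ(3) = 2 → σ⁻¹(2) = 3
σ(4) = 3 → σ⁻¹(3) = 4
σ(5) = 6 → σ⁻¹(6) = 5
σ(6) = 1 → σ⁻¹(1) = 6

σ⁻¹ = [6 3 4 2 1 5]


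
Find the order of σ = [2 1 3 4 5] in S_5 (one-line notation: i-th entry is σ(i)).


Cycle decomposition: (1 2)
Cycle lengths: 2
Order = lcm(2) = 2

ord(σ) = 2


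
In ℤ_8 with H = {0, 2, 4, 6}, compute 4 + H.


4 + H = {4 + h (mod 8) : h ∈ H}
4+0=4, 4+2=6, 4+4=0, 4+6=2
4 + H = {0, 2, 4, 6} = 0 + H

4 + H = {0, 2, 4, 6}


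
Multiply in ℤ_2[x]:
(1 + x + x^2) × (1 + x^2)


Expand and collect like terms; reduce coefficients mod 2:
x^0: 1·1 = 1 ≡ 1 (mod 2)
x^1: 1·0 + 1·1 = 1 ≡ 1 (mod 2)
x^2: 1·1 + 1·0 + 1·1 = 2 ≡ 0 (mod 2)
x^3: 1·1 + 1·0 = 1 ≡ 1 (mod 2)
x^4: 1·1 = 1 ≡ 1 (mod 2)
Result: 1 + x + x^3 + x^4

f · g = 1 + x + x^3 + x^4


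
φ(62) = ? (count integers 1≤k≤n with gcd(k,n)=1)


Factor n: 62 = 2 × 31
φ(n) = n · ∏(1 - 1/p) over distinct primes p | n
φ(62) = 62 · (1 - 1/2) · (1 - 1/31) = 30

φ(62) = 30


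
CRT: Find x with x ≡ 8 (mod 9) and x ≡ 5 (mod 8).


m₁ = 9, m₂ = 8, gcd = 1, so CRT applies. M = m₁·m₂ = 72
Let M₁ = M/m₁ = 8, M₂ = M/m₂ = 9
Find y₁ ≡ M₁⁻¹ (mod m₁): 8⁻¹ ≡ 8 (mod 9)
Find y₂ ≡ M₂⁻¹ (mod m₂): 9⁻¹ ≡ 1 (mod 8)
x = a₁·M₁·y₁ + a₂·M₂·y₂ = 8·8·8 + 5·9·1 = 557
Reduce mod 72: x ≡ 53
Check: 53 mod 9 = 8 ✓, 53 mod 8 = 5 ✓

x ≡ 53 (mod 72)


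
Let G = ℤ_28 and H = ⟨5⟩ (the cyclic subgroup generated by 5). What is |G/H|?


|⟨5⟩| = n / gcd(5, 28) = 28 / 1 = 28
H is normal (ℤ_28 is abelian).
|G/H| = |G| / |H| = 28 / 28 = 1

|G/H| = 1


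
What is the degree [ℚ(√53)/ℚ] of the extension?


√53 has minimal polynomial x² - 53 (irreducible over ℚ since 53 is squarefree)

[ℚ(√53)/ℚ] = 2


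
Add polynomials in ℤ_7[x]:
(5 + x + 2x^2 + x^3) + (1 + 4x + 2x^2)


Add coefficients mod 7:
x^0: 5 + 1 = 6 (mod 7)
x^1: 1 + 4 = 5 (mod 7)
x^2: 2 + 2 = 4 (mod 7)
x^3: 1 + 0 = 1 (mod 7)
Result: 6 + 5x + 4x^2 + x^3

f + g = 6 + 5x + 4x^2 + x^3


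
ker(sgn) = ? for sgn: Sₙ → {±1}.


Kernel = preimage of identity
ker(sgn) = even permutations = Aₙ

ker(sgn) = Aₙ


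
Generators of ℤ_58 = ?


g generates ℤ_n iff gcd(g,n) = 1
Prime factors of 58: 2, 29
Generators are g ∈ {1,...,57} not divisible by any of these primes.
Generators: {1, 3, 5, 7, 9, 11, 13, 15, 17, 19, 21, 23, 25, 27, 31, 33, 35, 37, 39, 41, 43, 45, 47, 49, 51, 53, 55, 57}
Number of generators = φ(58) = 28

Generators of ℤ_58 = {1, 3, 5, 7, 9, 11, 13, 15, 17, 19, 21, 23, 25, 27, 31, 33, 35, 37, 39, 41, 43, 45, 47, 49, 51, 53, 55, 57}


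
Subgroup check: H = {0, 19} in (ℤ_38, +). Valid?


Subgroup test for H = {0, 19} in (ℤ_38, +):
(1) 0 ∈ H? Yes
(2) Closure: for all a,b ∈ H, (a+b) mod 38 ∈ H? Yes
(3) Inverses: for all a ∈ H, -a mod 38 ∈ H? Yes

Yes, H is a subgroup of ℤ_38


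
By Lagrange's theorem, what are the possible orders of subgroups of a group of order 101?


Lagrange's theorem: |H| divides |G|
|G| = 101
Divisors of 101: 1, 101

Possible subgroup orders: {1, 101}


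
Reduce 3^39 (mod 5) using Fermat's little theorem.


Fermat's little theorem: if p is prime and gcd(a,p)=1, then a^(p-1) ≡ 1 (mod p)
p = 5 is prime, gcd(3,5) = 1
Reduce exponent: 39 mod 4 = 3
So 3^39 ≡ 3^3 (mod 5)
3^3 mod 5 = 2

3^39 ≡ 2 (mod 5)


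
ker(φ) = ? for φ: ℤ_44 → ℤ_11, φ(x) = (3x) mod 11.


Kernel = preimage of identity
ker(φ) = {x ∈ ℤ_44 : 3x ≡ 0 (mod 11)}. Since 11 | 44, φ is well-defined. The kernel is the cyclic subgroup ⟨11⟩ of ℤ_44 (order 4), i.e. {0, 11, 22, 33}

ker(φ) = {0, 11, 22, 33}


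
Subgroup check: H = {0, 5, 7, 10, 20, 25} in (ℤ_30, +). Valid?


Subgroup test for H = {0, 5, 7, 10, 20, 25} in (ℤ_30, +):
(1) 0 ∈ H? Yes
(2) Closure: for all a,b ∈ H, (a+b) mod 30 ∈ H? No  [counterexample: 5 + 7 = 12 ∉ H]
(3) Inverses: for all a ∈ H, -a mod 30 ∈ H? No

No, H is not a subgroup of ℤ_30


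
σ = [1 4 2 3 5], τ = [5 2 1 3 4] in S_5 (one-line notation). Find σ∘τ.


σ∘τ: apply τ first, then σ
1 →τ 5 →σ 5
2 →τ 2 →σ 4
3 →τ 1 →σ 1
4 →τ 3 →σ 2
5 →τ 4 →σ 3

σ∘τ = [5 4 1 2 3]


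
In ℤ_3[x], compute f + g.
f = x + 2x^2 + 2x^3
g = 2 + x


Add coefficients mod 3:
x^0: 0 + 2 = 2 (mod 3)
x^1: 1 + 1 = 2 (mod 3)
x^2: 2 + 0 = 2 (mod 3)
x^3: 2 + 0 = 2 (mod 3)
Result: 2 + 2x + 2x^2 + 2x^3

f + g = 2 + 2x + 2x^2 + 2x^3


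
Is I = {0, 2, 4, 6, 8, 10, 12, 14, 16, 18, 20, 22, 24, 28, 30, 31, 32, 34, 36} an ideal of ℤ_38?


Check ideal conditions for I = {0, 2, 4, 6, 8, 10, 12, 14, 16, 18, 20, 22, 24, 28, 30, 31, 32, 34, 36} in ℤ_38:
(1) I is an additive subgroup? No
(2) For r ∈ ℤ_38 and a ∈ I: r·a ∈ I? No  [counterexample: r=2, a=32, r·a mod 38 = 26 ∉ I]

No, I is not an ideal of ℤ_38


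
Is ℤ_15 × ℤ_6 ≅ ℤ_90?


Comparing ℤ_15 × ℤ_6 and ℤ_90:
gcd(15,6) = 3 ≠ 1. Max element order in ℤ_15×ℤ_6 is lcm(15,6) = 30 < 90, so it has no element of order 90

No, ℤ_15 × ℤ_6 ≇ ℤ_90


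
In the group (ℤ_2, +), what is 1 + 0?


Operation: addition mod 2
1 + 0 = (a + b) mod 2 with a = 1, b = 0

1 + 0 = 1


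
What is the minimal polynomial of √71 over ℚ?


√71 satisfies x² - 71 = 0, irreducible over ℚ since 71 is squarefree

Minimal polynomial: x² - 71


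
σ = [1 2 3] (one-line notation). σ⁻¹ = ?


To find σ⁻¹, swap domain and range:
σ(1) = 1 → σ⁻¹(1) = 1
σ(2) = 2 → σ⁻¹(2) = 2
σ(3) = 3 → σ⁻¹(3) = 3

σ⁻¹ = [1 2 3]


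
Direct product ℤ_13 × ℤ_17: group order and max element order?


|ℤ_13 × ℤ_17| = 13 × 17 = 221
Max element order = lcm(13,17) = 221
Cyclic? Yes (gcd=1)

|ℤ_13×ℤ_17| = 221, max element order = 221


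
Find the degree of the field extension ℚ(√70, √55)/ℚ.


[ℚ(√70,√55):ℚ] = [ℚ(√70,√55):ℚ(√70)]·[ℚ(√70):ℚ] = 2·2 = 4

[ℚ(√70, √55)/ℚ] = 4


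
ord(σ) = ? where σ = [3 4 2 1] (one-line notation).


Cycle decomposition: (1 3 2 4)
Cycle lengths: 4
Order = lcm(4) = 4

ord(σ) = 4


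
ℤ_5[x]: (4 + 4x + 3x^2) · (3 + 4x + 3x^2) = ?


Expand and collect like terms; reduce coefficients mod 5:
x^0: 4·3 = 12 ≡ 2 (mod 5)
x^1: 4·4 + 4·3 = 28 ≡ 3 (mod 5)
x^2: 4·3 + 4·4 + 3·3 = 37 ≡ 2 (mod 5)
x^3: 4·3 + 3·4 = 24 ≡ 4 (mod 5)
x^4: 3·3 = 9 ≡ 4 (mod 5)
Result: 2 + 3x + 2x^2 + 4x^3 + 4x^4

f · g = 2 + 3x + 2x^2 + 4x^3 + 4x^4


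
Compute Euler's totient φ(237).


Factor n: 237 = 3 × 79
φ(n) = n · ∏(1 - 1/p) over distinct primes p | n
φ(237) = 237 · (1 - 1/3) · (1 - 1/79) = 156

φ(237) = 156


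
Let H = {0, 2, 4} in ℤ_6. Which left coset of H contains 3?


3 + H = {3 + h (mod 6) : h ∈ H}
3+0=3, 3+2=5, 3+4=1
3 + H = {1, 3, 5} = 1 + H

3 + H = {1, 3, 5}


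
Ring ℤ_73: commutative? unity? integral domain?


ℤ_73 is a commutative ring with unity 1; 73 is prime, so ℤ_73 is a field (hence an integral domain)
Commutative: Yes
Integral domain: Yes
Has unity: Yes

ℤ_73: Commutative=Yes, Unity=Yes


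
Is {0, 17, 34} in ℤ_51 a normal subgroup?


H = {0, 17, 34} in ℤ_51
ℤ_51 is abelian; every subgroup of an abelian group is normal

Yes, normal subgroup


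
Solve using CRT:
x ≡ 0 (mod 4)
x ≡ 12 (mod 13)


m₁ = 4, m₂ = 13, gcd = 1, so CRT applies. M = m₁·m₂ = 52
Let M₁ = M/m₁ = 13, M₂ = M/m₂ = 4
Find y₁ ≡ M₁⁻¹ (mod m₁): 13⁻¹ ≡ 1 (mod 4)
Find y₂ ≡ M₂⁻¹ (mod m₂): 4⁻¹ ≡ 10 (mod 13)
x = a₁·M₁·y₁ + a₂·M₂·y₂ = 0·13·1 + 12·4·10 = 480
Reduce mod 52: x ≡ 12
Check: 12 mod 4 = 0 ✓, 12 mod 13 = 12 ✓

x ≡ 12 (mod 52)


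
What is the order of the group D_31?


|D_n| = 2n (n rotations and n reflections)
|D_31| = 2×31 = 62

|D_31| = 62


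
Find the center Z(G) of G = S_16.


Z(G) = {g ∈ G | gx = xg for all x ∈ G}
S_n is non-abelian for n ≥ 3; Z(S_16) is trivial

Z(S_16) = {e}


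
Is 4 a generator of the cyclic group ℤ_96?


g generates ℤ_n iff gcd(g, n) = 1
gcd(4, 96) = 4
Since gcd = 4 ≠ 1, ⟨4⟩ has order 24 < 96, so 4 is not a generator.

No, 4 does not generate ℤ_96


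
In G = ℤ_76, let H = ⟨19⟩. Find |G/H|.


|⟨19⟩| = n / gcd(19, 76) = 76 / 19 = 4
H is normal (ℤ_76 is abelian).
|G/H| = |G| / |H| = 76 / 4 = 19

|G/H| = 19


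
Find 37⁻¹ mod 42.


Use the extended Euclidean algorithm to write 1 = 37·s + 42·t; then s mod 42 is the inverse.
Euclidean algorithm:
  37 = 0·42 + 37
  42 = 1·37 + 5
  37 = 7·5 + 2
  5 = 2·2 + 1
  2 = 2·1 + 0
gcd(37,42) = 1
Back-substitution gives: 37·(-17) + 42·(15) = 1
So 37⁻¹ ≡ -17 ≡ 25 (mod 42)
Check: 37 × 25 = 925 ≡ 1 (mod 42) ✓

37⁻¹ ≡ 25 (mod 42)


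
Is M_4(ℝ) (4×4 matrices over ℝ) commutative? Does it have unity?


Matrix multiplication is non-commutative for n ≥ 2; the identity matrix I is the unity; singular matrices give zero divisors, so not an integral domain
Commutative: No
Integral domain: No
Has unity: Yes

M_4(ℝ) (4×4 matrices over ℝ): Commutative=No, Unity=Yes


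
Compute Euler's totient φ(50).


Factor n: 50 = 2 × 5^2
φ(n) = n · ∏(1 - 1/p) over distinct primes p | n
φ(50) = 50 · (1 - 1/2) · (1 - 1/5) = 20

φ(50) = 20


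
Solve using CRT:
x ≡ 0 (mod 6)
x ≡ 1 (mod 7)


m₁ = 6, m₂ = 7, gcd = 1, so CRT applies. M = m₁·m₂ = 42
Let M₁ = M/m₁ = 7, M₂ = M/m₂ = 6
Find y₁ ≡ M₁⁻¹ (mod m₁): 7⁻¹ ≡ 1 (mod 6)
Find y₂ ≡ M₂⁻¹ (mod m₂): 6⁻¹ ≡ 6 (mod 7)
x = a₁·M₁·y₁ + a₂·M₂·y₂ = 0·7·1 + 1·6·6 = 36
Reduce mod 42: x ≡ 36
Check: 36 mod 6 = 0 ✓, 36 mod 7 = 1 ✓

x ≡ 36 (mod 42)


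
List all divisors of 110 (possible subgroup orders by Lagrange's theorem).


Lagrange's theorem: |H| divides |G|
|G| = 110
Divisors of 110: 1, 2, 5, 10, 11, 22, 55, 110

Possible subgroup orders: {1, 2, 5, 10, 11, 22, 55, 110}


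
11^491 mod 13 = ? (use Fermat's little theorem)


Fermat's little theorem: if p is prime and gcd(a,p)=1, then a^(p-1) ≡ 1 (mod p)
p = 13 is prime, gcd(11,13) = 1
Reduce exponent: 491 mod 12 = 11
So 11^491 ≡ 11^11 (mod 13)
11^11 mod 13 = 6

11^491 ≡ 6 (mod 13)


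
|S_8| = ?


|S_n| = n! (number of permutations of n symbols)
|S_8| = 8! = 40320

|S_8| = 40320


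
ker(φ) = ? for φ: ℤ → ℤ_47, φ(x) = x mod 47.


Kernel = preimage of identity
ker(φ) = {x ∈ ℤ : x ≡ 0 (mod 47)} = 47ℤ = {0, ±47, ±94, ...}

ker(φ) = 47ℤ


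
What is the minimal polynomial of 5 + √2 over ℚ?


Let α = 5 + √2. Then α - 5 = √2, so (α - 5)² = 2, giving α² - 10α + 23 = 0. Degree 2 and α ∉ ℚ, so this is the minimal polynomial.

Minimal polynomial: x² - 10x + 23


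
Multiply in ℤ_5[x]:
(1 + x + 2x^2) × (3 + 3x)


Expand and collect like terms; reduce coefficients mod 5:
x^0: 1·3 = 3 ≡ 3 (mod 5)
x^1: 1·3 + 1·3 = 6 ≡ 1 (mod 5)
x^2: 1·3 + 2·3 = 9 ≡ 4 (mod 5)
x^3: 2·3 = 6 ≡ 1 (mod 5)
Result: 3 + x + 4x^2 + x^3

f · g = 3 + x + 4x^2 + x^3


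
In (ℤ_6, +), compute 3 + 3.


Operation: addition mod 6
3 + 3 = (a + b) mod 6 with a = 3, b = 3

3 + 3 = 0


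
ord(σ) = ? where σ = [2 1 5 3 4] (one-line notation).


Cycle decomposition: (1 2) (3 5 4)
Cycle lengths: 2, 3
Order = lcm(2, 3) = 6

ord(σ) = 6


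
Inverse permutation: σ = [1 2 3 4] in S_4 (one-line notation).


To find σ⁻¹, swap domain and range:
σ(1) = 1 → σ⁻¹(1) = 1
σ(2) = 2 → σ⁻¹(2) = 2
σ(3) = 3 → σ⁻¹(3) = 3
σ(4) = 4 → σ⁻¹(4) = 4

σ⁻¹ = [1 2 3 4]


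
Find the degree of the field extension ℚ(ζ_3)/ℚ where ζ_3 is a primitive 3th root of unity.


[ℚ(ζ_n):ℚ] = deg Φ_n(x) = φ(n). Here φ(3) = 2

[ℚ(ζ_3)/ℚ where ζ_3 is a primitive 3th root of unity] = 2


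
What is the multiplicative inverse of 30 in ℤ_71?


Use the extended Euclidean algorithm to write 1 = 30·s + 71·t; then s mod 71 is the inverse.
Euclidean algorithm:
  30 = 0·71 + 30
  71 = 2·30 + 11
  30 = 2·11 + 8
  11 = 1·8 + 3
  8 = 2·3 + 2
  3 = 1·2 + 1
  2 = 2·1 + 0
gcd(30,71) = 1
Back-substitution gives: 30·(-26) + 71·(11) = 1
So 30⁻¹ ≡ -26 ≡ 45 (mod 71)
Check: 30 × 45 = 1350 ≡ 1 (mod 71) ✓

30⁻¹ ≡ 45 (mod 71)


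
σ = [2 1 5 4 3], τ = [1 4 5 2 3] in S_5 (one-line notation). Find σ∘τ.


σ∘τ: apply τ first, then σ
1 →τ 1 →σ 2
2 →τ 4 →σ 4
3 →τ 5 →σ 3
4 →τ 2 →σ 1
5 →τ 3 →σ 5

σ∘τ = [2 4 3 1 5]


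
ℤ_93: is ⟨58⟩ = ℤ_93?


g generates ℤ_n iff gcd(g, n) = 1
gcd(58, 93) = 1
Since gcd = 1, 58 is a generator.

Yes, 58 generates ℤ_93


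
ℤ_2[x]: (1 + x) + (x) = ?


Add coefficients mod 2:
x^0: 1 + 0 = 1 (mod 2)
x^1: 1 + 1 = 0 (mod 2)
Result: 1

f + g = 1


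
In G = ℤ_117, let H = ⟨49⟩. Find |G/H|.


|⟨49⟩| = n / gcd(49, 117) = 117 / 1 = 117
H is normal (ℤ_117 is abelian).
|G/H| = |G| / |H| = 117 / 117 = 1

|G/H| = 1


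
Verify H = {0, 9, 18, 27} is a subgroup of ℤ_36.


Subgroup test for H = {0, 9, 18, 27} in (ℤ_36, +):
(1) 0 ∈ H? Yes
(2) Closure: for all a,b ∈ H, (a+b) mod 36 ∈ H? Yes
(3) Inverses: for all a ∈ H, -a mod 36 ∈ H? Yes

Yes, H is a subgroup of ℤ_36


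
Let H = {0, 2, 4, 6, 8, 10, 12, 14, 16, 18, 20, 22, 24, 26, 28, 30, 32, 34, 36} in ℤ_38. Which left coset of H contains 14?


14 + H = {14 + h (mod 38) : h ∈ H}
14+0=14, 14+2=16, 14+4=18, 14+6=20, 14+8=22, 14+10=24, 14+12=26, 14+14=28, 14+16=30, 14+18=32, 14+20=34, 14+22=36, 14+24=0, 14+26=2, 14+28=4, 14+30=6, 14+32=8, 14+34=10, 14+36=12
14 + H = {0, 2, 4, 6, 8, 10, 12, 14, 16, 18, 20, 22, 24, 26, 28, 30, 32, 34, 36} = 0 + H

14 + H = {0, 2, 4, 6, 8, 10, 12, 14, 16, 18, 20, 22, 24, 26, 28, 30, 32, 34, 36}


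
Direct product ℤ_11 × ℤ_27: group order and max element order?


|ℤ_11 × ℤ_27| = 11 × 27 = 297
Max element order = lcm(11,27) = 297
Cyclic? Yes (gcd=1)

|ℤ_11×ℤ_27| = 297, max element order = 297


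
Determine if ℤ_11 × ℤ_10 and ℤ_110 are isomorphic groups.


Comparing ℤ_11 × ℤ_10 and ℤ_110:
gcd(11,10) = 1, so ℤ_11 × ℤ_10 ≅ ℤ_110 (CRT)

Yes, ℤ_11 × ℤ_10 ≅ ℤ_110


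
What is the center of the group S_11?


Z(G) = {g ∈ G | gx = xg for all x ∈ G}
S_n is non-abelian for n ≥ 3; Z(S_11) is trivial

Z(S_11) = {e}


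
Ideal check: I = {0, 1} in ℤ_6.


Check ideal conditions for I = {0, 1} in ℤ_6:
(1) I is an additive subgroup? No
(2) For r ∈ ℤ_6 and a ∈ I: r·a ∈ I? No  [counterexample: r=2, a=1, r·a mod 6 = 2 ∉ I]

No, I is not an ideal of ℤ_6


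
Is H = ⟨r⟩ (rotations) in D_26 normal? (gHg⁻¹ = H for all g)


H = ⟨r⟩ (rotations) in D_26
The rotation subgroup ⟨r⟩ has index 2 in D_26, so it is normal

Yes, normal subgroup


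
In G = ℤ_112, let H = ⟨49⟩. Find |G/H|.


|⟨49⟩| = n / gcd(49, 112) = 112 / 7 = 16
H is normal (ℤ_112 is abelian).
|G/H| = |G| / |H| = 112 / 16 = 7

|G/H| = 7


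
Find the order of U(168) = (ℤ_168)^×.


U(n) is the group of units mod n; |U(n)| = φ(n)
|U(168)| = φ(168) = 48

|U(168) = (ℤ_168)^×| = 48


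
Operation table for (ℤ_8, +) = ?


Elements: {0, 1, 2, 3, 4, 5, 6, 7}
Operation: addition mod 8
Entry (a, b) = (a + b) mod 8

Cayley table:
  | 0 | 1 | 2 | 3 | 4 | 5 | 6 | 7
0 | 0 | 1 | 2 | 3 | 4 | 5 | 6 | 7
1 | 1 | 2 | 3 | 4 | 5 | 6 | 7 | 0
2 | 2 | 3 | 4 | 5 | 6 | 7 | 0 | 1
3 | 3 | 4 | 5 | 6 | 7 | 0 | 1 | 2
4 | 4 | 5 | 6 | 7 | 0 | 1 | 2 | 3
5 | 5 | 6 | 7 | 0 | 1 | 2 | 3 | 4
6 | 6 | 7 | 0 | 1 | 2 | 3 | 4 | 5
7 | 7 | 0 | 1 | 2 | 3 | 4 | 5 | 6


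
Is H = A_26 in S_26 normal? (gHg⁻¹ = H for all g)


H = A_26 in S_26
A_26 has index 2 in S_26, and every subgroup of index 2 is normal

Yes, normal subgroup


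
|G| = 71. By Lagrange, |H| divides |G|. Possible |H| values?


Lagrange's theorem: |H| divides |G|
|G| = 71
Divisors of 71: 1, 71

Possible subgroup orders: {1, 71}


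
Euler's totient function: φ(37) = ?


Factor n: 37 = 37
φ(n) = n · ∏(1 - 1/p) over distinct primes p | n
φ(37) = 37 · (1 - 1/37) = 36

φ(37) = 36


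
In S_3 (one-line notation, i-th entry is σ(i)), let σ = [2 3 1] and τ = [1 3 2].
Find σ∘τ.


σ∘τ: apply τ first, then σ
1 →τ 1 →σ 2
2 →τ 3 →σ 1
3 →τ 2 →σ 3

σ∘τ = [2 1 3]


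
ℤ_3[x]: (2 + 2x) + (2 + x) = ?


Add coefficients mod 3:
x^0: 2 + 2 = 1 (mod 3)
x^1: 2 + 1 = 0 (mod 3)
Result: 1

f + g = 1


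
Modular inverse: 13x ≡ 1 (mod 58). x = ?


Use the extended Euclidean algorithm to write 1 = 13·s + 58·t; then s mod 58 is the inverse.
Euclidean algorithm:
  13 = 0·58 + 13
  58 = 4·13 + 6
  13 = 2·6 + 1
  6 = 6·1 + 0
gcd(13,58) = 1
Back-substitution gives: 13·(9) + 58·(-2) = 1
So 13⁻¹ ≡ 9 ≡ 9 (mod 58)
Check: 13 × 9 = 117 ≡ 1 (mod 58) ✓

13⁻¹ ≡ 9 (mod 58)


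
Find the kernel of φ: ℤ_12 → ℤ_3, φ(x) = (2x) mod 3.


Kernel = preimage of identity
ker(φ) = {x ∈ ℤ_12 : 2x ≡ 0 (mod 3)}. Since 3 | 12, φ is well-defined. The kernel is the cyclic subgroup ⟨3⟩ of ℤ_12 (order 4), i.e. {0, 3, 6, 9}

ker(φ) = {0, 3, 6, 9}


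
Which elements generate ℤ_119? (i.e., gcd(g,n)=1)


g generates ℤ_n iff gcd(g,n) = 1
Prime factors of 119: 7, 17
Generators are g ∈ {1,...,118} not divisible by any of these primes.
Generators: {1, 2, 3, 4, 5, 6, 8, 9, 10, 11, 12, 13, 15, 16, 18, 19, 20, 22, 23, 24, 25, 26, 27, 29, 30, 31, 32, 33, 36, 37, 38, 39, 40, 41, 43, 44, 45, 46, 47, 48, 50, 52, 53, 54, 55, 57, 58, 59, 60, 61, 62, 64, 65, 66, 67, 69, 71, 72, 73, 74, 75, 76, 78, 79, 80, 81, 82, 83, 86, 87, 88, 89, 90, 92, 93, 94, 95, 96, 97, 99, 100, 101, 103, 104, 106, 107, 108, 109, 110, 111, 113, 114, 115, 116, 117, 118}
Number of generators = φ(119) = 96

Generators of ℤ_119 = {1, 2, 3, 4, 5, 6, 8, 9, 10, 11, 12, 13, 15, 16, 18, 19, 20, 22, 23, 24, 25, 26, 27, 29, 30, 31, 32, 33, 36, 37, 38, 39, 40, 41, 43, 44, 45, 46, 47, 48, 50, 52, 53, 54, 55, 57, 58, 59, 60, 61, 62, 64, 65, 66, 67, 69, 71, 72, 73, 74, 75, 76, 78, 79, 80, 81, 82, 83, 86, 87, 88, 89, 90, 92, 93, 94, 95, 96, 97, 99, 100, 101, 103, 104, 106, 107, 108, 109, 110, 111, 113, 114, 115, 116, 117, 118}


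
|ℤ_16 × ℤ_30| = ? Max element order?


|ℤ_16 × ℤ_30| = 16 × 30 = 480
Max element order = lcm(16,30) = 240
Cyclic? No (gcd=2)

|ℤ_16×ℤ_30| = 480, max element order = 240


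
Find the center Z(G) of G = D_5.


Z(G) = {g ∈ G | gx = xg for all x ∈ G}
For odd n, Z(D_n) = {e}: no nontrivial rotation commutes with all reflections

Z(D_5) = {e}


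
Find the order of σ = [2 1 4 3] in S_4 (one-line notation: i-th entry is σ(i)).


Cycle decomposition: (1 2) (3 4)
Cycle lengths: 2, 2
Order = lcm(2, 2) = 2

ord(σ) = 2


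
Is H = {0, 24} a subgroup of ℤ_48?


Subgroup test for H = {0, 24} in (ℤ_48, +):
(1) 0 ∈ H? Yes
(2) Closure: for all a,b ∈ H, (a+b) mod 48 ∈ H? Yes
(3) Inverses: for all a ∈ H, -a mod 48 ∈ H? Yes

Yes, H is a subgroup of ℤ_48


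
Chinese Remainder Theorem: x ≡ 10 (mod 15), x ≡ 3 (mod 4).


m₁ = 15, m₂ = 4, gcd = 1, so CRT applies. M = m₁·m₂ = 60
Let M₁ = M/m₁ = 4, M₂ = M/m₂ = 15
Find y₁ ≡ M₁⁻¹ (mod m₁): 4⁻¹ ≡ 4 (mod 15)
Find y₂ ≡ M₂⁻¹ (mod m₂): 15⁻¹ ≡ 3 (mod 4)
x = a₁·M₁·y₁ + a₂·M₂·y₂ = 10·4·4 + 3·15·3 = 295
Reduce mod 60: x ≡ 55
Check: 55 mod 15 = 10 ✓, 55 mod 4 = 3 ✓

x ≡ 55 (mod 60)
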